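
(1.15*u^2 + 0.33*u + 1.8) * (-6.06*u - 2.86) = -6.969*u^3 - 5.2888*u^2 - 11.8518*u - 5.148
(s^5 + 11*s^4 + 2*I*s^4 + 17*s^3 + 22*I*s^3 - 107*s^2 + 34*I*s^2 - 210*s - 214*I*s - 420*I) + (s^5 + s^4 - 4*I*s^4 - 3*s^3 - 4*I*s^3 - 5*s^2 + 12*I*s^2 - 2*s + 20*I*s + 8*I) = 2*s^5 + 12*s^4 - 2*I*s^4 + 14*s^3 + 18*I*s^3 - 112*s^2 + 46*I*s^2 - 212*s - 194*I*s - 412*I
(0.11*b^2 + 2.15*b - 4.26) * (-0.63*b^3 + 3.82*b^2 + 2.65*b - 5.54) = -0.0693*b^5 - 0.9343*b^4 + 11.1883*b^3 - 11.1851*b^2 - 23.2*b + 23.6004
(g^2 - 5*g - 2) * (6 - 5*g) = -5*g^3 + 31*g^2 - 20*g - 12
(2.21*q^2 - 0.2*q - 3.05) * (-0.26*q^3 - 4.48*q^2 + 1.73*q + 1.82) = -0.5746*q^5 - 9.8488*q^4 + 5.5123*q^3 + 17.3402*q^2 - 5.6405*q - 5.551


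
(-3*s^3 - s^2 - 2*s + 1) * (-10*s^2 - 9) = 30*s^5 + 10*s^4 + 47*s^3 - s^2 + 18*s - 9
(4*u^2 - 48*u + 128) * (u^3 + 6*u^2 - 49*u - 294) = 4*u^5 - 24*u^4 - 356*u^3 + 1944*u^2 + 7840*u - 37632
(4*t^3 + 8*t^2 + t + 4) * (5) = 20*t^3 + 40*t^2 + 5*t + 20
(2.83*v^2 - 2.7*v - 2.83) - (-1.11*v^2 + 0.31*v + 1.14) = 3.94*v^2 - 3.01*v - 3.97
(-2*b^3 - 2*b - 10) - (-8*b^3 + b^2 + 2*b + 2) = 6*b^3 - b^2 - 4*b - 12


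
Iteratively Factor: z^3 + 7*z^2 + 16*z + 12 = (z + 2)*(z^2 + 5*z + 6) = (z + 2)^2*(z + 3)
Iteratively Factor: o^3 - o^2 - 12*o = (o)*(o^2 - o - 12) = o*(o + 3)*(o - 4)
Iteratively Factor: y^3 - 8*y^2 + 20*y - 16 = (y - 2)*(y^2 - 6*y + 8) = (y - 4)*(y - 2)*(y - 2)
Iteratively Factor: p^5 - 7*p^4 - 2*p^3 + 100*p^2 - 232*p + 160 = (p - 5)*(p^4 - 2*p^3 - 12*p^2 + 40*p - 32) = (p - 5)*(p - 2)*(p^3 - 12*p + 16) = (p - 5)*(p - 2)*(p + 4)*(p^2 - 4*p + 4) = (p - 5)*(p - 2)^2*(p + 4)*(p - 2)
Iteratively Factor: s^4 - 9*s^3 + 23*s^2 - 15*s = (s - 1)*(s^3 - 8*s^2 + 15*s) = (s - 5)*(s - 1)*(s^2 - 3*s) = (s - 5)*(s - 3)*(s - 1)*(s)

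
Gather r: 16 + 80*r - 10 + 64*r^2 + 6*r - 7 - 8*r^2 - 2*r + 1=56*r^2 + 84*r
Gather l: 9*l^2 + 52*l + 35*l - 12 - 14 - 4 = 9*l^2 + 87*l - 30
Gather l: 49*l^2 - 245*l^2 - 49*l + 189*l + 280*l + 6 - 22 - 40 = -196*l^2 + 420*l - 56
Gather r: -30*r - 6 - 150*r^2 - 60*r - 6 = -150*r^2 - 90*r - 12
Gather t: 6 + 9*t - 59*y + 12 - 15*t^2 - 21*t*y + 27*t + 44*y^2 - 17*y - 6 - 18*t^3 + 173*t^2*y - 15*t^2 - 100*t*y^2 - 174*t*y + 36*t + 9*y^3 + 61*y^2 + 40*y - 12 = -18*t^3 + t^2*(173*y - 30) + t*(-100*y^2 - 195*y + 72) + 9*y^3 + 105*y^2 - 36*y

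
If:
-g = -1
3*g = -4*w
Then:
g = 1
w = -3/4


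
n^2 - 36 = (n - 6)*(n + 6)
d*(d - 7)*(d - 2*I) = d^3 - 7*d^2 - 2*I*d^2 + 14*I*d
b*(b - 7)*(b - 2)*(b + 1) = b^4 - 8*b^3 + 5*b^2 + 14*b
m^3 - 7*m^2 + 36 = (m - 6)*(m - 3)*(m + 2)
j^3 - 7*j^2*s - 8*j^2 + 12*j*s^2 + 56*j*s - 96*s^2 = (j - 8)*(j - 4*s)*(j - 3*s)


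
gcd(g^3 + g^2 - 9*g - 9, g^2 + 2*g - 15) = g - 3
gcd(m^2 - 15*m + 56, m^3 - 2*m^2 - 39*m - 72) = m - 8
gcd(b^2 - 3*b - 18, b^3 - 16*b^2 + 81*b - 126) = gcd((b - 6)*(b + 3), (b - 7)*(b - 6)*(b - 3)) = b - 6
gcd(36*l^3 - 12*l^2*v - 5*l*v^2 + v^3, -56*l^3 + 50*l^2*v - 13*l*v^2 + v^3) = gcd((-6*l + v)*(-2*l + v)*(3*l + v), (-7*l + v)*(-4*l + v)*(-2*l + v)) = -2*l + v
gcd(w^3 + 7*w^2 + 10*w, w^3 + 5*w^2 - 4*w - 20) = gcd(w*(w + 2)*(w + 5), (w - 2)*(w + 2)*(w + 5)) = w^2 + 7*w + 10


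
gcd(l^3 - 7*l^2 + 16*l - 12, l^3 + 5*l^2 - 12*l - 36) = l - 3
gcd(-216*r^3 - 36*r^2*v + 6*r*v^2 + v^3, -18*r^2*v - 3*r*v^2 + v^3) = 6*r - v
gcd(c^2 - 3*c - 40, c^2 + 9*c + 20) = c + 5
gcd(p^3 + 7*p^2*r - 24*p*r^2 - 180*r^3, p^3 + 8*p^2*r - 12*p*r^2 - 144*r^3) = p^2 + 12*p*r + 36*r^2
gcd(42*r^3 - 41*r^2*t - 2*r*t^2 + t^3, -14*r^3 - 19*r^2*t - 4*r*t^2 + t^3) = 7*r - t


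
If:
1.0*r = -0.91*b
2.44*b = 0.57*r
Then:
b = 0.00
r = 0.00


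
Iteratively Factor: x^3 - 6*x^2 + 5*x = (x)*(x^2 - 6*x + 5) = x*(x - 1)*(x - 5)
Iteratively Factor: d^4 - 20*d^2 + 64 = (d + 4)*(d^3 - 4*d^2 - 4*d + 16) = (d - 4)*(d + 4)*(d^2 - 4) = (d - 4)*(d - 2)*(d + 4)*(d + 2)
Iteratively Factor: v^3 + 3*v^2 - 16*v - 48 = (v + 3)*(v^2 - 16) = (v - 4)*(v + 3)*(v + 4)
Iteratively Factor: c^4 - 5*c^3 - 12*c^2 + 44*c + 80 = (c - 4)*(c^3 - c^2 - 16*c - 20) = (c - 4)*(c + 2)*(c^2 - 3*c - 10) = (c - 5)*(c - 4)*(c + 2)*(c + 2)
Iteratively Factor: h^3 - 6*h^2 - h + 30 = (h + 2)*(h^2 - 8*h + 15) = (h - 3)*(h + 2)*(h - 5)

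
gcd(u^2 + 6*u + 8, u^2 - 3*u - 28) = u + 4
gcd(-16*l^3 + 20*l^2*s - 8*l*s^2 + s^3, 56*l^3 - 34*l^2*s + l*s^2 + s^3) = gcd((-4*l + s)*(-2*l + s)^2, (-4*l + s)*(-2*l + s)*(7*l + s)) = 8*l^2 - 6*l*s + s^2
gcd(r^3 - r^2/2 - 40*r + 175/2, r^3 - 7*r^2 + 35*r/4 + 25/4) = r^2 - 15*r/2 + 25/2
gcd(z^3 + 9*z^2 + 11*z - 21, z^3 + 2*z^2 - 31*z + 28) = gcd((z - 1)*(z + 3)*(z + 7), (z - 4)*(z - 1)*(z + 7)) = z^2 + 6*z - 7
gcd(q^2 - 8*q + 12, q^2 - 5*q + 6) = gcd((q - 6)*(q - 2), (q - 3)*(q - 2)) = q - 2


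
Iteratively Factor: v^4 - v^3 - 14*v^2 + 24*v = (v)*(v^3 - v^2 - 14*v + 24) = v*(v + 4)*(v^2 - 5*v + 6) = v*(v - 2)*(v + 4)*(v - 3)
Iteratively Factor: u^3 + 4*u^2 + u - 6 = (u - 1)*(u^2 + 5*u + 6) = (u - 1)*(u + 3)*(u + 2)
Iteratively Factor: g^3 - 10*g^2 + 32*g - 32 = (g - 4)*(g^2 - 6*g + 8) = (g - 4)^2*(g - 2)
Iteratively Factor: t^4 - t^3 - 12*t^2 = (t)*(t^3 - t^2 - 12*t) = t*(t + 3)*(t^2 - 4*t) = t^2*(t + 3)*(t - 4)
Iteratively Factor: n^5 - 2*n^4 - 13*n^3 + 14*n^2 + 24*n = (n + 1)*(n^4 - 3*n^3 - 10*n^2 + 24*n) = n*(n + 1)*(n^3 - 3*n^2 - 10*n + 24) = n*(n + 1)*(n + 3)*(n^2 - 6*n + 8) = n*(n - 4)*(n + 1)*(n + 3)*(n - 2)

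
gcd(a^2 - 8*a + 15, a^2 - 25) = a - 5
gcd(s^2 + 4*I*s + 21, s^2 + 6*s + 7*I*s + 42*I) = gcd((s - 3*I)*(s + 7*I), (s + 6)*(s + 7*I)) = s + 7*I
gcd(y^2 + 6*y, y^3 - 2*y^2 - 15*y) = y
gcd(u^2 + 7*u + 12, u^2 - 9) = u + 3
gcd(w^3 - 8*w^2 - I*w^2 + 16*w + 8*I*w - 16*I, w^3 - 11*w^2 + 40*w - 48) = w^2 - 8*w + 16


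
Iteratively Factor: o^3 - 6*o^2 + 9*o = (o - 3)*(o^2 - 3*o) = o*(o - 3)*(o - 3)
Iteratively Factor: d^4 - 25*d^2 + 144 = (d - 3)*(d^3 + 3*d^2 - 16*d - 48) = (d - 3)*(d + 4)*(d^2 - d - 12) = (d - 4)*(d - 3)*(d + 4)*(d + 3)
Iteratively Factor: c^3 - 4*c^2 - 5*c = (c + 1)*(c^2 - 5*c) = (c - 5)*(c + 1)*(c)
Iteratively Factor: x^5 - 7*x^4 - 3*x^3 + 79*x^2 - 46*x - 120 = (x + 1)*(x^4 - 8*x^3 + 5*x^2 + 74*x - 120) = (x - 2)*(x + 1)*(x^3 - 6*x^2 - 7*x + 60) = (x - 4)*(x - 2)*(x + 1)*(x^2 - 2*x - 15) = (x - 4)*(x - 2)*(x + 1)*(x + 3)*(x - 5)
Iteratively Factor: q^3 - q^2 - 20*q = (q)*(q^2 - q - 20) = q*(q + 4)*(q - 5)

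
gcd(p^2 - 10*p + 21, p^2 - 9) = p - 3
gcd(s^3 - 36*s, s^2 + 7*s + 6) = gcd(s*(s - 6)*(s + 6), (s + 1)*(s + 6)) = s + 6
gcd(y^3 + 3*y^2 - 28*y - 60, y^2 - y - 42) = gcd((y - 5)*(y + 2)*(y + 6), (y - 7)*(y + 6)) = y + 6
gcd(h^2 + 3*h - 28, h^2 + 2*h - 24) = h - 4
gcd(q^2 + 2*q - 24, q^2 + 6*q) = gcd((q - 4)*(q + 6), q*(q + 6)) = q + 6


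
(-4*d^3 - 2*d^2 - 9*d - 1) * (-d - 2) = 4*d^4 + 10*d^3 + 13*d^2 + 19*d + 2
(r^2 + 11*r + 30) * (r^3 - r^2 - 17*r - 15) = r^5 + 10*r^4 + 2*r^3 - 232*r^2 - 675*r - 450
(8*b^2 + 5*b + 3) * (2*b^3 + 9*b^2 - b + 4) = 16*b^5 + 82*b^4 + 43*b^3 + 54*b^2 + 17*b + 12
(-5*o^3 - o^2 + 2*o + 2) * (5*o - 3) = -25*o^4 + 10*o^3 + 13*o^2 + 4*o - 6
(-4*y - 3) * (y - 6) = -4*y^2 + 21*y + 18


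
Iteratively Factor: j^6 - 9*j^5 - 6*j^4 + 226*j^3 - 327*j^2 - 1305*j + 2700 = (j + 3)*(j^5 - 12*j^4 + 30*j^3 + 136*j^2 - 735*j + 900) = (j - 3)*(j + 3)*(j^4 - 9*j^3 + 3*j^2 + 145*j - 300) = (j - 3)^2*(j + 3)*(j^3 - 6*j^2 - 15*j + 100) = (j - 5)*(j - 3)^2*(j + 3)*(j^2 - j - 20) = (j - 5)*(j - 3)^2*(j + 3)*(j + 4)*(j - 5)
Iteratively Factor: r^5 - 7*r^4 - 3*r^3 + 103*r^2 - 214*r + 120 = (r - 1)*(r^4 - 6*r^3 - 9*r^2 + 94*r - 120) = (r - 1)*(r + 4)*(r^3 - 10*r^2 + 31*r - 30) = (r - 2)*(r - 1)*(r + 4)*(r^2 - 8*r + 15) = (r - 3)*(r - 2)*(r - 1)*(r + 4)*(r - 5)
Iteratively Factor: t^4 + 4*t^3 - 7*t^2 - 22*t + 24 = (t + 4)*(t^3 - 7*t + 6) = (t - 2)*(t + 4)*(t^2 + 2*t - 3) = (t - 2)*(t + 3)*(t + 4)*(t - 1)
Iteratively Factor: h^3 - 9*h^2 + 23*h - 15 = (h - 1)*(h^2 - 8*h + 15) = (h - 3)*(h - 1)*(h - 5)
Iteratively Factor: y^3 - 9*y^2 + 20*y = (y)*(y^2 - 9*y + 20) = y*(y - 5)*(y - 4)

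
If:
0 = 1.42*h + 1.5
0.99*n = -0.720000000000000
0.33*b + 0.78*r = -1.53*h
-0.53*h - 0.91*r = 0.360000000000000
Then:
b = 4.38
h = -1.06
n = -0.73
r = 0.22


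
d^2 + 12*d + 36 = (d + 6)^2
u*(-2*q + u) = -2*q*u + u^2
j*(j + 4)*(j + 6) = j^3 + 10*j^2 + 24*j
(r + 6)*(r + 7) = r^2 + 13*r + 42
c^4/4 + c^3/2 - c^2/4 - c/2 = c*(c/2 + 1/2)*(c/2 + 1)*(c - 1)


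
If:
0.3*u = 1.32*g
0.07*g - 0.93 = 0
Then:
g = 13.29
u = 58.46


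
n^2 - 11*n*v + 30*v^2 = (n - 6*v)*(n - 5*v)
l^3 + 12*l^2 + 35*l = l*(l + 5)*(l + 7)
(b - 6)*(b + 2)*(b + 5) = b^3 + b^2 - 32*b - 60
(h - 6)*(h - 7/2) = h^2 - 19*h/2 + 21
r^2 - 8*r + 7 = (r - 7)*(r - 1)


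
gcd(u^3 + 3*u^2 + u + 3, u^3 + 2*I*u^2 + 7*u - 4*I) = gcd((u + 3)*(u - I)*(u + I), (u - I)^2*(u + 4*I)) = u - I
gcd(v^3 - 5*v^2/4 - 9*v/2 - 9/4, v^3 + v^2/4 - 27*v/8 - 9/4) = v + 3/4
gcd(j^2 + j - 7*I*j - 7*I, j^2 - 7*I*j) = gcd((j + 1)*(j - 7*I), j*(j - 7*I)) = j - 7*I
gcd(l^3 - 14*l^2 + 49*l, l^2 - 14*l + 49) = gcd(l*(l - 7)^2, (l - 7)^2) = l^2 - 14*l + 49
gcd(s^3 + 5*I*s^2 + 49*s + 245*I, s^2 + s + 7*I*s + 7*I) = s + 7*I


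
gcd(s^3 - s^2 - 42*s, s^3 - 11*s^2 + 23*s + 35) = s - 7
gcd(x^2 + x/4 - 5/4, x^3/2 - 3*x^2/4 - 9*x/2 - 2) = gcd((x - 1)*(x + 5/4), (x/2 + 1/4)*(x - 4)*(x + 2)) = 1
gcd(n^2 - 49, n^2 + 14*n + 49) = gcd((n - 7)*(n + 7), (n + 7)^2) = n + 7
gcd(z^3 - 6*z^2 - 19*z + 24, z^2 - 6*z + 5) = z - 1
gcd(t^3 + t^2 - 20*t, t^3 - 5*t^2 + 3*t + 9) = 1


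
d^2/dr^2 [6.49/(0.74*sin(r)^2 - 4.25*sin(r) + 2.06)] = (-14.215696*sin(r)^4 + 61.23315*sin(r)^3 - 56.328657*sin(r)^2 - 179.28625*sin(r) + 214.664538)/(0.74*sin(r)^2 - 4.25*sin(r) + 2.06)^3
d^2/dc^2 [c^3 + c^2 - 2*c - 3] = 6*c + 2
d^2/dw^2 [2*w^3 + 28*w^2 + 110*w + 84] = 12*w + 56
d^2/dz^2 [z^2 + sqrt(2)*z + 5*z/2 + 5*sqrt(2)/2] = 2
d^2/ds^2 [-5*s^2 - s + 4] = -10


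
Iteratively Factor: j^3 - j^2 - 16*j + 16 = (j + 4)*(j^2 - 5*j + 4) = (j - 1)*(j + 4)*(j - 4)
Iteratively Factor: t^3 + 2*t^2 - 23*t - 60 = (t + 4)*(t^2 - 2*t - 15) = (t - 5)*(t + 4)*(t + 3)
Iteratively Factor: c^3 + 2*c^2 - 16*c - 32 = (c + 2)*(c^2 - 16) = (c - 4)*(c + 2)*(c + 4)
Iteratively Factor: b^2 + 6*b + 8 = (b + 4)*(b + 2)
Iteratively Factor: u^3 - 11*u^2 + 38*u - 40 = (u - 2)*(u^2 - 9*u + 20) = (u - 5)*(u - 2)*(u - 4)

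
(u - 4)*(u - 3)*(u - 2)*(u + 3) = u^4 - 6*u^3 - u^2 + 54*u - 72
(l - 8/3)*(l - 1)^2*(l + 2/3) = l^4 - 4*l^3 + 29*l^2/9 + 14*l/9 - 16/9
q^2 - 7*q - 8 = (q - 8)*(q + 1)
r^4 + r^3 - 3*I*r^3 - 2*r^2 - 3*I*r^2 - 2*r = r*(r + 1)*(r - 2*I)*(r - I)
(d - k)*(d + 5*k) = d^2 + 4*d*k - 5*k^2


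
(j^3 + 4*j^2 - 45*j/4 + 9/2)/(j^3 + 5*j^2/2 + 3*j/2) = (4*j^3 + 16*j^2 - 45*j + 18)/(2*j*(2*j^2 + 5*j + 3))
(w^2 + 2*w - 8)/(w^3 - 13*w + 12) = (w - 2)/(w^2 - 4*w + 3)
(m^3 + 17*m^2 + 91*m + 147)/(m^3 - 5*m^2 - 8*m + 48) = (m^2 + 14*m + 49)/(m^2 - 8*m + 16)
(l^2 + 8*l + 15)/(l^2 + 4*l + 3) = (l + 5)/(l + 1)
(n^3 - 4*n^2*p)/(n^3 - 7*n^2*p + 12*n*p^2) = n/(n - 3*p)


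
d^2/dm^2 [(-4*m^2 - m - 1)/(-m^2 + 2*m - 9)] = 2*(9*m^3 - 105*m^2 - 33*m + 337)/(m^6 - 6*m^5 + 39*m^4 - 116*m^3 + 351*m^2 - 486*m + 729)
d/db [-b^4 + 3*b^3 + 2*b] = -4*b^3 + 9*b^2 + 2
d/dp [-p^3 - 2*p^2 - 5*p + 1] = -3*p^2 - 4*p - 5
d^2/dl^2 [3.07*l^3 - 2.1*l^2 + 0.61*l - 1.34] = 18.42*l - 4.2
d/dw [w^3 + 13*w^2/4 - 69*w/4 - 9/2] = 3*w^2 + 13*w/2 - 69/4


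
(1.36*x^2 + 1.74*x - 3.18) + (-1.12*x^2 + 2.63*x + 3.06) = 0.24*x^2 + 4.37*x - 0.12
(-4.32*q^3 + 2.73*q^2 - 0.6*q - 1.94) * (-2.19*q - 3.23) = 9.4608*q^4 + 7.9749*q^3 - 7.5039*q^2 + 6.1866*q + 6.2662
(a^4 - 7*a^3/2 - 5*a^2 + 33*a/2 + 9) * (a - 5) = a^5 - 17*a^4/2 + 25*a^3/2 + 83*a^2/2 - 147*a/2 - 45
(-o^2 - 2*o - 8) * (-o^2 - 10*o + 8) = o^4 + 12*o^3 + 20*o^2 + 64*o - 64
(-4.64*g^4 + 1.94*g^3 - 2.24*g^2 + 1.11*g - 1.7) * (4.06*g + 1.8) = -18.8384*g^5 - 0.475600000000001*g^4 - 5.6024*g^3 + 0.474599999999999*g^2 - 4.904*g - 3.06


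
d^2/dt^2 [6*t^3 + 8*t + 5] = 36*t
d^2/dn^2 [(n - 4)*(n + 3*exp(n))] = 3*n*exp(n) - 6*exp(n) + 2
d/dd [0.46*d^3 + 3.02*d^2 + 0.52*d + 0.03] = 1.38*d^2 + 6.04*d + 0.52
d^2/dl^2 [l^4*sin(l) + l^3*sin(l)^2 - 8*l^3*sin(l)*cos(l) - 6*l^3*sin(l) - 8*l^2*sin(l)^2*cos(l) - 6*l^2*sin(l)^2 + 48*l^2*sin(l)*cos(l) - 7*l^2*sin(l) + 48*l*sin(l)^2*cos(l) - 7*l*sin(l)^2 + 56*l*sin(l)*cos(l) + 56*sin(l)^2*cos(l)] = -l^4*sin(l) + 6*l^3*sin(l) + 16*l^3*sin(2*l) + 8*l^3*cos(l) + 2*l^3*cos(2*l) + 19*l^2*sin(l) - 90*l^2*sin(2*l) - 34*l^2*cos(l) - 60*l^2*cos(2*l) - 18*l^2*cos(3*l) - 28*l*sin(l) - 160*l*sin(2*l) - 24*l*sin(3*l) - 40*l*cos(l) + 175*l*cos(2*l) + 108*l*cos(3*l) + 3*l - 38*sin(l) + 34*sin(2*l) + 72*sin(3*l) - 18*cos(l) + 118*cos(2*l) + 130*cos(3*l) - 6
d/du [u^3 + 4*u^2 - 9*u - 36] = 3*u^2 + 8*u - 9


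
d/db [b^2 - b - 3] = 2*b - 1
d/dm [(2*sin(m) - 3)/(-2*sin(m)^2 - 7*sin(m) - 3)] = (4*sin(m)^2 - 12*sin(m) - 27)*cos(m)/((sin(m) + 3)^2*(2*sin(m) + 1)^2)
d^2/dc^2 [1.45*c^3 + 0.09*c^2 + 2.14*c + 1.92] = 8.7*c + 0.18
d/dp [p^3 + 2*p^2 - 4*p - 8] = 3*p^2 + 4*p - 4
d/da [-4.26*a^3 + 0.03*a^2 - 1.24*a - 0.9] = -12.78*a^2 + 0.06*a - 1.24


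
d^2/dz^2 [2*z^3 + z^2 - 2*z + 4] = 12*z + 2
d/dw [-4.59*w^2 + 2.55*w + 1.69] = 2.55 - 9.18*w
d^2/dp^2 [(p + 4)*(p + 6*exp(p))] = 6*p*exp(p) + 36*exp(p) + 2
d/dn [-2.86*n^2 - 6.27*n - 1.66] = -5.72*n - 6.27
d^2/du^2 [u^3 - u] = 6*u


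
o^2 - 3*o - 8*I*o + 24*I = (o - 3)*(o - 8*I)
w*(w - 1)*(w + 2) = w^3 + w^2 - 2*w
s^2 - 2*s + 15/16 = (s - 5/4)*(s - 3/4)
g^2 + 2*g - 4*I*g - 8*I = (g + 2)*(g - 4*I)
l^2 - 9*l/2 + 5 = (l - 5/2)*(l - 2)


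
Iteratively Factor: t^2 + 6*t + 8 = (t + 2)*(t + 4)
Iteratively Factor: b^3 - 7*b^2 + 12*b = (b - 4)*(b^2 - 3*b) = (b - 4)*(b - 3)*(b)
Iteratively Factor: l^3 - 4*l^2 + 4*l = (l - 2)*(l^2 - 2*l) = l*(l - 2)*(l - 2)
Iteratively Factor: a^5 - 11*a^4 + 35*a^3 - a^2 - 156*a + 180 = (a - 5)*(a^4 - 6*a^3 + 5*a^2 + 24*a - 36) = (a - 5)*(a + 2)*(a^3 - 8*a^2 + 21*a - 18) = (a - 5)*(a - 2)*(a + 2)*(a^2 - 6*a + 9) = (a - 5)*(a - 3)*(a - 2)*(a + 2)*(a - 3)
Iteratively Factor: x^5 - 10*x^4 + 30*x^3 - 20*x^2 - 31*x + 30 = (x - 2)*(x^4 - 8*x^3 + 14*x^2 + 8*x - 15) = (x - 5)*(x - 2)*(x^3 - 3*x^2 - x + 3) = (x - 5)*(x - 2)*(x - 1)*(x^2 - 2*x - 3) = (x - 5)*(x - 3)*(x - 2)*(x - 1)*(x + 1)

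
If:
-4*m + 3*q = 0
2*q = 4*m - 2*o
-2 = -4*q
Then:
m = 3/8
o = 1/4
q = 1/2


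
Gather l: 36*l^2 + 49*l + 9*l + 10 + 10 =36*l^2 + 58*l + 20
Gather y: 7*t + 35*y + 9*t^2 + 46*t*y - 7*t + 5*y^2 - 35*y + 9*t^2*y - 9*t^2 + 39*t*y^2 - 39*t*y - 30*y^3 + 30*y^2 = -30*y^3 + y^2*(39*t + 35) + y*(9*t^2 + 7*t)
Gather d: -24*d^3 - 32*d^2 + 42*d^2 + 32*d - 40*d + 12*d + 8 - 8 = -24*d^3 + 10*d^2 + 4*d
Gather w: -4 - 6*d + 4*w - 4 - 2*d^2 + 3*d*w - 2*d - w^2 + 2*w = -2*d^2 - 8*d - w^2 + w*(3*d + 6) - 8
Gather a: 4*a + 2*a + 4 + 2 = 6*a + 6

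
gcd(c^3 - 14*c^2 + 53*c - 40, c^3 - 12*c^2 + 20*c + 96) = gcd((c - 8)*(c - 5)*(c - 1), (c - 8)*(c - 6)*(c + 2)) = c - 8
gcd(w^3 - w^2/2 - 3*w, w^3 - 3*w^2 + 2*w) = w^2 - 2*w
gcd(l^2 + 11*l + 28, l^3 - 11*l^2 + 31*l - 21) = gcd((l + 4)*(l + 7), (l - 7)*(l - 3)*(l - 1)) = 1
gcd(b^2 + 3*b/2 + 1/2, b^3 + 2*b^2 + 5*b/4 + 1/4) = b^2 + 3*b/2 + 1/2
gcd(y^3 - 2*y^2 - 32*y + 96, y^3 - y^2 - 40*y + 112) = y^2 - 8*y + 16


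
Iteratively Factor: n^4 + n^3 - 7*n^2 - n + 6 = (n + 3)*(n^3 - 2*n^2 - n + 2) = (n + 1)*(n + 3)*(n^2 - 3*n + 2) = (n - 2)*(n + 1)*(n + 3)*(n - 1)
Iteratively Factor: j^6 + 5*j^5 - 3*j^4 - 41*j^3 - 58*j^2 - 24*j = (j - 3)*(j^5 + 8*j^4 + 21*j^3 + 22*j^2 + 8*j) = (j - 3)*(j + 4)*(j^4 + 4*j^3 + 5*j^2 + 2*j) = j*(j - 3)*(j + 4)*(j^3 + 4*j^2 + 5*j + 2) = j*(j - 3)*(j + 1)*(j + 4)*(j^2 + 3*j + 2) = j*(j - 3)*(j + 1)*(j + 2)*(j + 4)*(j + 1)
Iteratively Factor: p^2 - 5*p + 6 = (p - 2)*(p - 3)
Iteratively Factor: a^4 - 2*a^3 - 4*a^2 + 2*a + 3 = (a - 1)*(a^3 - a^2 - 5*a - 3) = (a - 3)*(a - 1)*(a^2 + 2*a + 1) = (a - 3)*(a - 1)*(a + 1)*(a + 1)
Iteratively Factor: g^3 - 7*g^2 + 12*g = (g - 3)*(g^2 - 4*g) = g*(g - 3)*(g - 4)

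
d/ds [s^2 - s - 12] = 2*s - 1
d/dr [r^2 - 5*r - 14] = 2*r - 5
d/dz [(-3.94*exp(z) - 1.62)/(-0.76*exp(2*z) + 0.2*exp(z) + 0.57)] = (-(1.52*exp(z) - 0.2)*(3.94*exp(z) + 1.62) + 2.9944*exp(2*z) - 0.788*exp(z) - 2.2458)*exp(z)/(-0.76*exp(2*z) + 0.2*exp(z) + 0.57)^2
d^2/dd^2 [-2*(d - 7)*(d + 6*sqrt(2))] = -4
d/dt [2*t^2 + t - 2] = 4*t + 1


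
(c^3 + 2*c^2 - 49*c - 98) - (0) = c^3 + 2*c^2 - 49*c - 98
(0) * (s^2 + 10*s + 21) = 0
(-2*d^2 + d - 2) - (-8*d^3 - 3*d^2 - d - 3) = 8*d^3 + d^2 + 2*d + 1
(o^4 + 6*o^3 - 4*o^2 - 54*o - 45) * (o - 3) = o^5 + 3*o^4 - 22*o^3 - 42*o^2 + 117*o + 135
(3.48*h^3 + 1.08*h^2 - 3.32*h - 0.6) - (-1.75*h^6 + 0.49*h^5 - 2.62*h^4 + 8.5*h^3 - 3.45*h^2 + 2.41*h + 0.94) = 1.75*h^6 - 0.49*h^5 + 2.62*h^4 - 5.02*h^3 + 4.53*h^2 - 5.73*h - 1.54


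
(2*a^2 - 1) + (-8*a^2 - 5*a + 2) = -6*a^2 - 5*a + 1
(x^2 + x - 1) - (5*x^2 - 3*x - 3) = -4*x^2 + 4*x + 2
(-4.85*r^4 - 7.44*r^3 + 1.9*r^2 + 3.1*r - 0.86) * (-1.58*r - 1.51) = 7.663*r^5 + 19.0787*r^4 + 8.2324*r^3 - 7.767*r^2 - 3.3222*r + 1.2986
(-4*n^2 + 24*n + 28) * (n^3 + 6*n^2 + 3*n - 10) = -4*n^5 + 160*n^3 + 280*n^2 - 156*n - 280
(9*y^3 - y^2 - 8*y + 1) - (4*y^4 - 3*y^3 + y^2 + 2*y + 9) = -4*y^4 + 12*y^3 - 2*y^2 - 10*y - 8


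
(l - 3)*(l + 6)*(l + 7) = l^3 + 10*l^2 + 3*l - 126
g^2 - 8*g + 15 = (g - 5)*(g - 3)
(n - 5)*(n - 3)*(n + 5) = n^3 - 3*n^2 - 25*n + 75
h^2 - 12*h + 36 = (h - 6)^2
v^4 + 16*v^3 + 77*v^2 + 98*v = v*(v + 2)*(v + 7)^2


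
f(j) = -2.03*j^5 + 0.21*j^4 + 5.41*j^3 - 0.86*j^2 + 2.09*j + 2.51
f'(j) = -10.15*j^4 + 0.84*j^3 + 16.23*j^2 - 1.72*j + 2.09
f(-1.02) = -3.79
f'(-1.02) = 8.85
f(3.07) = -377.58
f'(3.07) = -727.53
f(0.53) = 4.11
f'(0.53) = 5.06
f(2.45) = -89.60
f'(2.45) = -258.05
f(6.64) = -24231.63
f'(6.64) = -18778.35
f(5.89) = -13047.20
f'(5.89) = -11489.29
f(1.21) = 8.55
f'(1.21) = 3.50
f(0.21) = 2.96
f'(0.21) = 2.43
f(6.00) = -14360.47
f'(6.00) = -12396.91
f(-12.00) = 499988.63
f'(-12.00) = -209562.07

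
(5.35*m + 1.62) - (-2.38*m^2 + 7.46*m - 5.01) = 2.38*m^2 - 2.11*m + 6.63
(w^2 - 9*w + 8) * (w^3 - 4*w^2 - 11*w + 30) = w^5 - 13*w^4 + 33*w^3 + 97*w^2 - 358*w + 240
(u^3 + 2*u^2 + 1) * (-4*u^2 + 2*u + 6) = -4*u^5 - 6*u^4 + 10*u^3 + 8*u^2 + 2*u + 6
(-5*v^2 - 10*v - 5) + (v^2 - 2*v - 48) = -4*v^2 - 12*v - 53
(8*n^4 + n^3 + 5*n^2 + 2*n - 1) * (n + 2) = 8*n^5 + 17*n^4 + 7*n^3 + 12*n^2 + 3*n - 2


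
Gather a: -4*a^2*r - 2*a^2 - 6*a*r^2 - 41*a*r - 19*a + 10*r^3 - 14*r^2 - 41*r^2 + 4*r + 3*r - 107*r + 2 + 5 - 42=a^2*(-4*r - 2) + a*(-6*r^2 - 41*r - 19) + 10*r^3 - 55*r^2 - 100*r - 35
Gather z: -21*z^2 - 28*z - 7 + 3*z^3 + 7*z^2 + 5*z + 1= 3*z^3 - 14*z^2 - 23*z - 6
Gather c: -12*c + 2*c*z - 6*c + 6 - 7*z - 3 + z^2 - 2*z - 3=c*(2*z - 18) + z^2 - 9*z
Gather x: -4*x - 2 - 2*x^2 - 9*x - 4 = -2*x^2 - 13*x - 6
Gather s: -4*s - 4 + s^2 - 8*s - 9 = s^2 - 12*s - 13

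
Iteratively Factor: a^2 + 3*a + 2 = (a + 2)*(a + 1)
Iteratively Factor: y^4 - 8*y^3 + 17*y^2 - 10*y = (y)*(y^3 - 8*y^2 + 17*y - 10) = y*(y - 2)*(y^2 - 6*y + 5) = y*(y - 2)*(y - 1)*(y - 5)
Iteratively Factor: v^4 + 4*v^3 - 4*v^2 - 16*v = (v - 2)*(v^3 + 6*v^2 + 8*v) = v*(v - 2)*(v^2 + 6*v + 8) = v*(v - 2)*(v + 2)*(v + 4)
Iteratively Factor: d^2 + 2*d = (d)*(d + 2)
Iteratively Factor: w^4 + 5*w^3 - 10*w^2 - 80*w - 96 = (w + 4)*(w^3 + w^2 - 14*w - 24) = (w + 3)*(w + 4)*(w^2 - 2*w - 8) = (w - 4)*(w + 3)*(w + 4)*(w + 2)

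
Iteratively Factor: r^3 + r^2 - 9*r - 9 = (r + 3)*(r^2 - 2*r - 3) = (r + 1)*(r + 3)*(r - 3)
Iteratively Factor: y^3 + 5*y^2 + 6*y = (y + 3)*(y^2 + 2*y) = y*(y + 3)*(y + 2)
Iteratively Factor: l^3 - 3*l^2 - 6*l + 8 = (l - 1)*(l^2 - 2*l - 8) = (l - 4)*(l - 1)*(l + 2)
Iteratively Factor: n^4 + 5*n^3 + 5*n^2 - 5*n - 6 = (n + 2)*(n^3 + 3*n^2 - n - 3) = (n + 1)*(n + 2)*(n^2 + 2*n - 3) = (n - 1)*(n + 1)*(n + 2)*(n + 3)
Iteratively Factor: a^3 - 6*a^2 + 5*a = (a - 5)*(a^2 - a) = (a - 5)*(a - 1)*(a)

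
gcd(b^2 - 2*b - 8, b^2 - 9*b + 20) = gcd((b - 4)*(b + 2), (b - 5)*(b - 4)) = b - 4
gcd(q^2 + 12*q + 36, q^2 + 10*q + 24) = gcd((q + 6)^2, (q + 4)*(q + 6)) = q + 6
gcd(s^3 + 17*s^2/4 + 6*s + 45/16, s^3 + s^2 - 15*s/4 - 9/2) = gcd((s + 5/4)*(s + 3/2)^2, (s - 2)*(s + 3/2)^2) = s^2 + 3*s + 9/4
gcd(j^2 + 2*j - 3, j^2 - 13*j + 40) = 1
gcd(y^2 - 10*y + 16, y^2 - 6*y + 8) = y - 2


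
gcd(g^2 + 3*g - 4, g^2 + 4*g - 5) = g - 1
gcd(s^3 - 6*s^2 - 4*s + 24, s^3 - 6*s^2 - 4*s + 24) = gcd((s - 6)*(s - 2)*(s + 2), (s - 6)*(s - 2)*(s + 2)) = s^3 - 6*s^2 - 4*s + 24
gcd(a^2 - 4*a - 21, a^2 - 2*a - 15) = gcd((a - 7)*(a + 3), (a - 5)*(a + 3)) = a + 3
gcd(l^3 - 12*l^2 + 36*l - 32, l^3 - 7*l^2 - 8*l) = l - 8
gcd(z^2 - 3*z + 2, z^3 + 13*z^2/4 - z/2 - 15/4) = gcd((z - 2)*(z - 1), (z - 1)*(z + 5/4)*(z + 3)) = z - 1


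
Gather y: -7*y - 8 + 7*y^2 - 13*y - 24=7*y^2 - 20*y - 32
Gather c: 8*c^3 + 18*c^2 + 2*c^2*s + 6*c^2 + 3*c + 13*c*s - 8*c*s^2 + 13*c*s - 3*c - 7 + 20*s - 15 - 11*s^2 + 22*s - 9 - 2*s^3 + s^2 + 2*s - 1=8*c^3 + c^2*(2*s + 24) + c*(-8*s^2 + 26*s) - 2*s^3 - 10*s^2 + 44*s - 32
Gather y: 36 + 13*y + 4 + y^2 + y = y^2 + 14*y + 40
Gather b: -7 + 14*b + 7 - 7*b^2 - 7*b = -7*b^2 + 7*b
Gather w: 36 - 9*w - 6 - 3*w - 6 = 24 - 12*w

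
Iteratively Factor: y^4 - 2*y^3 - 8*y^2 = (y)*(y^3 - 2*y^2 - 8*y) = y^2*(y^2 - 2*y - 8) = y^2*(y - 4)*(y + 2)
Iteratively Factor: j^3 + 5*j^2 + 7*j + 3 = (j + 3)*(j^2 + 2*j + 1) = (j + 1)*(j + 3)*(j + 1)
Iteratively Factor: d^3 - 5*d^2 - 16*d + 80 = (d - 5)*(d^2 - 16) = (d - 5)*(d - 4)*(d + 4)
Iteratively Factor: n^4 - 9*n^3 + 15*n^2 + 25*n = (n - 5)*(n^3 - 4*n^2 - 5*n) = n*(n - 5)*(n^2 - 4*n - 5) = n*(n - 5)*(n + 1)*(n - 5)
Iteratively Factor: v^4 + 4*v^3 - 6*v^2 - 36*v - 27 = (v - 3)*(v^3 + 7*v^2 + 15*v + 9) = (v - 3)*(v + 1)*(v^2 + 6*v + 9) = (v - 3)*(v + 1)*(v + 3)*(v + 3)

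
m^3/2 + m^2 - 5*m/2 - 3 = (m/2 + 1/2)*(m - 2)*(m + 3)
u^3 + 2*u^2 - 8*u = u*(u - 2)*(u + 4)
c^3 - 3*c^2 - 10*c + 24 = (c - 4)*(c - 2)*(c + 3)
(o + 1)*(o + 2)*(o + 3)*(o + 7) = o^4 + 13*o^3 + 53*o^2 + 83*o + 42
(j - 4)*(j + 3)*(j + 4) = j^3 + 3*j^2 - 16*j - 48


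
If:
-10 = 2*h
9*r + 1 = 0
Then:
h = -5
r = -1/9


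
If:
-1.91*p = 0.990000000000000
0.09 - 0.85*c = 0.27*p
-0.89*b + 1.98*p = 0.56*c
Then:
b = -1.32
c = 0.27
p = -0.52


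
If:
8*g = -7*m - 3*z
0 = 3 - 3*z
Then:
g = -7*m/8 - 3/8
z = 1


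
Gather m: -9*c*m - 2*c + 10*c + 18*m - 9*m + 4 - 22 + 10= 8*c + m*(9 - 9*c) - 8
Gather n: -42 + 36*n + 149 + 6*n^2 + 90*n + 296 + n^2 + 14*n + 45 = 7*n^2 + 140*n + 448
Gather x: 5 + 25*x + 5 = 25*x + 10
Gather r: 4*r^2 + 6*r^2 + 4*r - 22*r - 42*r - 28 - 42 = 10*r^2 - 60*r - 70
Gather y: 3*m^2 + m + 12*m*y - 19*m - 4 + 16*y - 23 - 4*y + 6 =3*m^2 - 18*m + y*(12*m + 12) - 21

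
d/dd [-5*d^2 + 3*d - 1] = 3 - 10*d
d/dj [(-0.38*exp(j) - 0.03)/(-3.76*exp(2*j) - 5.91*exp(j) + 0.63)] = (-(0.38*exp(j) + 0.03)*(7.52*exp(j) + 5.91) + 1.4288*exp(2*j) + 2.2458*exp(j) - 0.2394)*exp(j)/(3.76*exp(2*j) + 5.91*exp(j) - 0.63)^2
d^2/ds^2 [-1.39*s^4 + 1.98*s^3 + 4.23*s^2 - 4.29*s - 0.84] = -16.68*s^2 + 11.88*s + 8.46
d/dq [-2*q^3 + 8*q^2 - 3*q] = -6*q^2 + 16*q - 3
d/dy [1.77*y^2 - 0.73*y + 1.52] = 3.54*y - 0.73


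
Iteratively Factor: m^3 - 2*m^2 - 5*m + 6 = (m - 1)*(m^2 - m - 6) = (m - 3)*(m - 1)*(m + 2)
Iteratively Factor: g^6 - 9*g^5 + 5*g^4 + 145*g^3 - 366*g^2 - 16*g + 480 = (g - 2)*(g^5 - 7*g^4 - 9*g^3 + 127*g^2 - 112*g - 240) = (g - 3)*(g - 2)*(g^4 - 4*g^3 - 21*g^2 + 64*g + 80) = (g - 3)*(g - 2)*(g + 1)*(g^3 - 5*g^2 - 16*g + 80) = (g - 3)*(g - 2)*(g + 1)*(g + 4)*(g^2 - 9*g + 20) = (g - 4)*(g - 3)*(g - 2)*(g + 1)*(g + 4)*(g - 5)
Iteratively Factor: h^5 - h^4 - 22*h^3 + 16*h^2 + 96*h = (h + 2)*(h^4 - 3*h^3 - 16*h^2 + 48*h) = (h - 3)*(h + 2)*(h^3 - 16*h) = (h - 3)*(h + 2)*(h + 4)*(h^2 - 4*h) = (h - 4)*(h - 3)*(h + 2)*(h + 4)*(h)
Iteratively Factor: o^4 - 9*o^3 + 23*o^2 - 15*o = (o - 5)*(o^3 - 4*o^2 + 3*o) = (o - 5)*(o - 1)*(o^2 - 3*o) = (o - 5)*(o - 3)*(o - 1)*(o)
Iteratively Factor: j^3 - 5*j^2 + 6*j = (j - 2)*(j^2 - 3*j) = j*(j - 2)*(j - 3)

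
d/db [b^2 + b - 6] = 2*b + 1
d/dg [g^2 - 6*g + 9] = 2*g - 6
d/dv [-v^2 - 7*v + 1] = -2*v - 7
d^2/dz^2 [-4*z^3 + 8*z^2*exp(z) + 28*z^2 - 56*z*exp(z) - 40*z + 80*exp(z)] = 8*z^2*exp(z) - 24*z*exp(z) - 24*z - 16*exp(z) + 56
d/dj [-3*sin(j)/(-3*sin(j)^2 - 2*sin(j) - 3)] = 9*cos(j)^3/(3*sin(j)^2 + 2*sin(j) + 3)^2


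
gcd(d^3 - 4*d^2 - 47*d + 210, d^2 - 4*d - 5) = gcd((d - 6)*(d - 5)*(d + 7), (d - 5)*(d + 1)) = d - 5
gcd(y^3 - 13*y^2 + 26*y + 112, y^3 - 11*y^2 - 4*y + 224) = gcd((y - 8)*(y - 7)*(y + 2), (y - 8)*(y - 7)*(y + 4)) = y^2 - 15*y + 56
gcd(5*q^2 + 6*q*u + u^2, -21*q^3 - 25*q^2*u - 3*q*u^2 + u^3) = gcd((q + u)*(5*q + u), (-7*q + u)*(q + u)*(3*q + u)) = q + u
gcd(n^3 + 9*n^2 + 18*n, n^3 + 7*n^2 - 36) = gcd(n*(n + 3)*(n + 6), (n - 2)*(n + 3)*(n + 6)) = n^2 + 9*n + 18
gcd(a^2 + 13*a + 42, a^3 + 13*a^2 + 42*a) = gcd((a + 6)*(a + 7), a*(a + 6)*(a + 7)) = a^2 + 13*a + 42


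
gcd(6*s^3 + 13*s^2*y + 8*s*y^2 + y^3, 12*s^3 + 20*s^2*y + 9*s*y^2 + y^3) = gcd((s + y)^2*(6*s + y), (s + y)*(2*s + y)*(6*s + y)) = 6*s^2 + 7*s*y + y^2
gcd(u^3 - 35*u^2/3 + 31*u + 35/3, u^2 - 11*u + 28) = u - 7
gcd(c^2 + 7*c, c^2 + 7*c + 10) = 1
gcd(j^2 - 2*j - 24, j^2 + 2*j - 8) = j + 4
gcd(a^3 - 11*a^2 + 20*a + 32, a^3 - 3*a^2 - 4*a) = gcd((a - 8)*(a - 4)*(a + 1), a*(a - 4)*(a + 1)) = a^2 - 3*a - 4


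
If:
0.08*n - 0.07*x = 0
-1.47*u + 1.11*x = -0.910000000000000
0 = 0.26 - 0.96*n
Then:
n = 0.27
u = 0.85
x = 0.31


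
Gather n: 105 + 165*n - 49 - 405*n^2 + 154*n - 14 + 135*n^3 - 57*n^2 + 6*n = 135*n^3 - 462*n^2 + 325*n + 42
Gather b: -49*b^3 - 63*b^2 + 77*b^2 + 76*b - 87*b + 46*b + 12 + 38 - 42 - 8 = -49*b^3 + 14*b^2 + 35*b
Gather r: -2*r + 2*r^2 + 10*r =2*r^2 + 8*r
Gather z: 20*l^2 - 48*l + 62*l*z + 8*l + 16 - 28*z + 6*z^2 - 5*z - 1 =20*l^2 - 40*l + 6*z^2 + z*(62*l - 33) + 15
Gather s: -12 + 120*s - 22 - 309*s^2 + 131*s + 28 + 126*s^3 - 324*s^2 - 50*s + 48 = 126*s^3 - 633*s^2 + 201*s + 42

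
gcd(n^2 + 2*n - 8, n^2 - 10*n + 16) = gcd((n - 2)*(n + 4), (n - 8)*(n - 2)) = n - 2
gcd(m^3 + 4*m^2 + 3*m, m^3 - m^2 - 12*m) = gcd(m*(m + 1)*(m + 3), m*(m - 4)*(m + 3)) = m^2 + 3*m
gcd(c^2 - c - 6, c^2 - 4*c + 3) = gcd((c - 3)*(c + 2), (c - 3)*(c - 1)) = c - 3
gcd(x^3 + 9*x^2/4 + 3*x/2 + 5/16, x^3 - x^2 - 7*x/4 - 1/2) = x^2 + x + 1/4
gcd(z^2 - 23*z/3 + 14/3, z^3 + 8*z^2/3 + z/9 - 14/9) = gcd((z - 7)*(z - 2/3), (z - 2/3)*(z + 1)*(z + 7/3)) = z - 2/3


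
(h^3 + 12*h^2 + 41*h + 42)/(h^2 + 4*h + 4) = (h^2 + 10*h + 21)/(h + 2)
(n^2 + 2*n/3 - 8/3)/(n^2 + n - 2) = (n - 4/3)/(n - 1)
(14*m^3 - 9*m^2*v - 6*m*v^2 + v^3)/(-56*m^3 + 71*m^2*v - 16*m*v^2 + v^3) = (2*m + v)/(-8*m + v)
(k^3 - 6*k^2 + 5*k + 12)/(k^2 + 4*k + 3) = (k^2 - 7*k + 12)/(k + 3)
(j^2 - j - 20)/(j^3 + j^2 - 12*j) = (j - 5)/(j*(j - 3))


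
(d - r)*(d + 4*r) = d^2 + 3*d*r - 4*r^2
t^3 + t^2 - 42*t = t*(t - 6)*(t + 7)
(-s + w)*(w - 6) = -s*w + 6*s + w^2 - 6*w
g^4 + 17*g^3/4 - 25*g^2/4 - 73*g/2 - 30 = (g - 3)*(g + 5/4)*(g + 2)*(g + 4)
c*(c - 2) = c^2 - 2*c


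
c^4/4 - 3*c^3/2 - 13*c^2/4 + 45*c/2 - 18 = (c/4 + 1)*(c - 6)*(c - 3)*(c - 1)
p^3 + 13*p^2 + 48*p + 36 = (p + 1)*(p + 6)^2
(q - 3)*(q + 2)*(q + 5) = q^3 + 4*q^2 - 11*q - 30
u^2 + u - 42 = (u - 6)*(u + 7)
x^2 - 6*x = x*(x - 6)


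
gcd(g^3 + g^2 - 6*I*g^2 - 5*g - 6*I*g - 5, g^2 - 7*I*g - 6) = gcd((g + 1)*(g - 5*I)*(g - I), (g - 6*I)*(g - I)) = g - I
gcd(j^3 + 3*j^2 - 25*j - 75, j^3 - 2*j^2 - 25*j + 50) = j^2 - 25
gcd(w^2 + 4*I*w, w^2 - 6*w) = w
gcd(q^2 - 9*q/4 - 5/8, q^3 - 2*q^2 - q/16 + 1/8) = q + 1/4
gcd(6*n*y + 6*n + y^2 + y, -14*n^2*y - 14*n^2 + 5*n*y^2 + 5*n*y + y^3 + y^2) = y + 1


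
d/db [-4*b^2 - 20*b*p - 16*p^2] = -8*b - 20*p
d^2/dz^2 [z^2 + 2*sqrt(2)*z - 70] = 2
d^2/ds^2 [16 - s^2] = -2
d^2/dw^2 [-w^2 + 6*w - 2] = -2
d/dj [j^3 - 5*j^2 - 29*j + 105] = 3*j^2 - 10*j - 29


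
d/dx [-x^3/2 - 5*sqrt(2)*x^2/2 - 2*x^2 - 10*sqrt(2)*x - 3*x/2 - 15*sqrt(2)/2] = -3*x^2/2 - 5*sqrt(2)*x - 4*x - 10*sqrt(2) - 3/2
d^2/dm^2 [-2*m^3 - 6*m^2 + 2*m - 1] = -12*m - 12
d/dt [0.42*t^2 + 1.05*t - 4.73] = 0.84*t + 1.05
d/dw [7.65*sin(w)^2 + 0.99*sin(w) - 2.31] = (15.3*sin(w) + 0.99)*cos(w)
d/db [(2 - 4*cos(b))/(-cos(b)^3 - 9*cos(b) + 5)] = 2*(3*cos(b) - 3*cos(2*b)/2 + cos(3*b) - 1/2)*sin(b)/(cos(b)^3 + 9*cos(b) - 5)^2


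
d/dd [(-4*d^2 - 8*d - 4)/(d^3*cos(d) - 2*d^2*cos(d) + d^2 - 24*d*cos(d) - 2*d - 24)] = 4*(2*(d + 1)*(-d^3*cos(d) + 2*d^2*cos(d) - d^2 + 24*d*cos(d) + 2*d + 24) - (d^2 + 2*d + 1)*(d^3*sin(d) - 2*d^2*sin(d) - 3*d^2*cos(d) - 24*d*sin(d) + 4*d*cos(d) - 2*d + 24*cos(d) + 2))/((d - 6)^2*(d + 4)^2*(d*cos(d) + 1)^2)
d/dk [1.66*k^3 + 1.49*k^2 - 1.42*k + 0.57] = 4.98*k^2 + 2.98*k - 1.42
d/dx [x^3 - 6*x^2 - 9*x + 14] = 3*x^2 - 12*x - 9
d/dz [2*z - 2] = 2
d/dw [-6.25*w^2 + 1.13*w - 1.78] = 1.13 - 12.5*w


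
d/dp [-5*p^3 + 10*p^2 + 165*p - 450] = -15*p^2 + 20*p + 165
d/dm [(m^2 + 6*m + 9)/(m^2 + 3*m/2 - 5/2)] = 2*(-9*m^2 - 46*m - 57)/(4*m^4 + 12*m^3 - 11*m^2 - 30*m + 25)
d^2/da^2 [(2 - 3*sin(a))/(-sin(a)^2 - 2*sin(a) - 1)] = (-3*sin(a)^2 + 23*sin(a) - 24)/(sin(a) + 1)^3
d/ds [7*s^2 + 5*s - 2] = 14*s + 5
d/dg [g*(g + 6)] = 2*g + 6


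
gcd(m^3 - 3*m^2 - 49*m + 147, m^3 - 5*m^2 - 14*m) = m - 7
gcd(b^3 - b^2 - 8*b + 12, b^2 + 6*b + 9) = b + 3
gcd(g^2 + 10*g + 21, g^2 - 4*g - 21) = g + 3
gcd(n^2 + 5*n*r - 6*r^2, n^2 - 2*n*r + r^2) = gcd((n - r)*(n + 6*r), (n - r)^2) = -n + r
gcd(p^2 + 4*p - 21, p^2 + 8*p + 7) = p + 7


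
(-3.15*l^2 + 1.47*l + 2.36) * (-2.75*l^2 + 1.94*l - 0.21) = 8.6625*l^4 - 10.1535*l^3 - 2.9767*l^2 + 4.2697*l - 0.4956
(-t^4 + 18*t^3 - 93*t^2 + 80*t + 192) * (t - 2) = -t^5 + 20*t^4 - 129*t^3 + 266*t^2 + 32*t - 384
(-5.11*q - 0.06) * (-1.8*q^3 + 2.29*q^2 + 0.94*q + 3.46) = 9.198*q^4 - 11.5939*q^3 - 4.9408*q^2 - 17.737*q - 0.2076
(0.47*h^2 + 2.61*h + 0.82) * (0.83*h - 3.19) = 0.3901*h^3 + 0.667*h^2 - 7.6453*h - 2.6158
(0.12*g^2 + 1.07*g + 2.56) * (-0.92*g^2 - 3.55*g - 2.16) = -0.1104*g^4 - 1.4104*g^3 - 6.4129*g^2 - 11.3992*g - 5.5296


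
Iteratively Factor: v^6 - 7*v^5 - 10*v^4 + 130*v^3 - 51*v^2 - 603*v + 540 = (v - 1)*(v^5 - 6*v^4 - 16*v^3 + 114*v^2 + 63*v - 540) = (v - 1)*(v + 3)*(v^4 - 9*v^3 + 11*v^2 + 81*v - 180) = (v - 5)*(v - 1)*(v + 3)*(v^3 - 4*v^2 - 9*v + 36) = (v - 5)*(v - 3)*(v - 1)*(v + 3)*(v^2 - v - 12) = (v - 5)*(v - 3)*(v - 1)*(v + 3)^2*(v - 4)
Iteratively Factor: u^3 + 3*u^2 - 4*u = (u + 4)*(u^2 - u) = u*(u + 4)*(u - 1)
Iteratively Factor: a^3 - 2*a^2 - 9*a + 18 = (a + 3)*(a^2 - 5*a + 6) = (a - 2)*(a + 3)*(a - 3)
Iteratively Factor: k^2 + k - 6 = (k - 2)*(k + 3)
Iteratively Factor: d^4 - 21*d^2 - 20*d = (d)*(d^3 - 21*d - 20) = d*(d + 1)*(d^2 - d - 20) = d*(d - 5)*(d + 1)*(d + 4)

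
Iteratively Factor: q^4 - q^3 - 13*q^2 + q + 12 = (q + 3)*(q^3 - 4*q^2 - q + 4) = (q - 1)*(q + 3)*(q^2 - 3*q - 4) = (q - 1)*(q + 1)*(q + 3)*(q - 4)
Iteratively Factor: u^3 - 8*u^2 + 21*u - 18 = (u - 2)*(u^2 - 6*u + 9) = (u - 3)*(u - 2)*(u - 3)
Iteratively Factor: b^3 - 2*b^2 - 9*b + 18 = (b - 3)*(b^2 + b - 6) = (b - 3)*(b - 2)*(b + 3)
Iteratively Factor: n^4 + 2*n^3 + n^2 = (n + 1)*(n^3 + n^2) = (n + 1)^2*(n^2) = n*(n + 1)^2*(n)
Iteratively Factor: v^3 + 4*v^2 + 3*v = (v)*(v^2 + 4*v + 3) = v*(v + 3)*(v + 1)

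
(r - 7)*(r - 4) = r^2 - 11*r + 28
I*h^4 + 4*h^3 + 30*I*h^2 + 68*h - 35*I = (h - 7*I)*(h - I)*(h + 5*I)*(I*h + 1)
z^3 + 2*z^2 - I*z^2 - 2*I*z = z*(z + 2)*(z - I)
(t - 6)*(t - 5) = t^2 - 11*t + 30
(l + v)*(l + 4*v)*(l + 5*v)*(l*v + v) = l^4*v + 10*l^3*v^2 + l^3*v + 29*l^2*v^3 + 10*l^2*v^2 + 20*l*v^4 + 29*l*v^3 + 20*v^4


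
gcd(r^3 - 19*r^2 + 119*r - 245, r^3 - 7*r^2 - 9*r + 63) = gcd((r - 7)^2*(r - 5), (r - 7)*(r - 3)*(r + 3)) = r - 7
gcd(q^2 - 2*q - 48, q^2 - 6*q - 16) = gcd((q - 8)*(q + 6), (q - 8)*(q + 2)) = q - 8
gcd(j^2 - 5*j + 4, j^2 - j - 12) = j - 4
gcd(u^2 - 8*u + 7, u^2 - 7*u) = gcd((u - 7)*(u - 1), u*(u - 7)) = u - 7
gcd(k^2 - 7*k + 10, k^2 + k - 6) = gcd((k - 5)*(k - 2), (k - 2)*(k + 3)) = k - 2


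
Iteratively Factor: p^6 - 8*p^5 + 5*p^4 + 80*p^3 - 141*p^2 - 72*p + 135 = (p - 5)*(p^5 - 3*p^4 - 10*p^3 + 30*p^2 + 9*p - 27) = (p - 5)*(p - 3)*(p^4 - 10*p^2 + 9) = (p - 5)*(p - 3)*(p + 3)*(p^3 - 3*p^2 - p + 3) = (p - 5)*(p - 3)^2*(p + 3)*(p^2 - 1) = (p - 5)*(p - 3)^2*(p + 1)*(p + 3)*(p - 1)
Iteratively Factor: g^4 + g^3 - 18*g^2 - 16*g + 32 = (g - 4)*(g^3 + 5*g^2 + 2*g - 8) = (g - 4)*(g + 2)*(g^2 + 3*g - 4) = (g - 4)*(g - 1)*(g + 2)*(g + 4)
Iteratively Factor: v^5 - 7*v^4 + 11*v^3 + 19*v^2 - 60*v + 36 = (v - 1)*(v^4 - 6*v^3 + 5*v^2 + 24*v - 36) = (v - 1)*(v + 2)*(v^3 - 8*v^2 + 21*v - 18) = (v - 3)*(v - 1)*(v + 2)*(v^2 - 5*v + 6) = (v - 3)^2*(v - 1)*(v + 2)*(v - 2)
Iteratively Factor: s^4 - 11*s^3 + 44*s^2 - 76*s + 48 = (s - 4)*(s^3 - 7*s^2 + 16*s - 12) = (s - 4)*(s - 3)*(s^2 - 4*s + 4) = (s - 4)*(s - 3)*(s - 2)*(s - 2)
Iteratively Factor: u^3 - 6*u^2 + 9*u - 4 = (u - 4)*(u^2 - 2*u + 1) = (u - 4)*(u - 1)*(u - 1)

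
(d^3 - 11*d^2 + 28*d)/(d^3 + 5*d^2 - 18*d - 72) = d*(d - 7)/(d^2 + 9*d + 18)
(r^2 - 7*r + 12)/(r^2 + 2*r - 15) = (r - 4)/(r + 5)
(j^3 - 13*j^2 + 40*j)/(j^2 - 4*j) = (j^2 - 13*j + 40)/(j - 4)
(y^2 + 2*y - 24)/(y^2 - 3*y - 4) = (y + 6)/(y + 1)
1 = 1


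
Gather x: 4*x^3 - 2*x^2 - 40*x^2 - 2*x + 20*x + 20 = 4*x^3 - 42*x^2 + 18*x + 20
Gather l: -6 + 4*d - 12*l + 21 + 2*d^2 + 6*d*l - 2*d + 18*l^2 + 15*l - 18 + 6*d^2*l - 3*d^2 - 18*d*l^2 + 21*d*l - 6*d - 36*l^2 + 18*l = -d^2 - 4*d + l^2*(-18*d - 18) + l*(6*d^2 + 27*d + 21) - 3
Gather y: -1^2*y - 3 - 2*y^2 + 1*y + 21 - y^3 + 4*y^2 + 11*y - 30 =-y^3 + 2*y^2 + 11*y - 12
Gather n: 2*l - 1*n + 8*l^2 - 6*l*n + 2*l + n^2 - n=8*l^2 + 4*l + n^2 + n*(-6*l - 2)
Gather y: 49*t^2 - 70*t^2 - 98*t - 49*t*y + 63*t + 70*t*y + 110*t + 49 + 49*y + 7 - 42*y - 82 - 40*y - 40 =-21*t^2 + 75*t + y*(21*t - 33) - 66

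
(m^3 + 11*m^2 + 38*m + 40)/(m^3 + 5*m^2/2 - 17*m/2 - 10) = 2*(m^2 + 7*m + 10)/(2*m^2 - 3*m - 5)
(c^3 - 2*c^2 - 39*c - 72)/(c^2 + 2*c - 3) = (c^2 - 5*c - 24)/(c - 1)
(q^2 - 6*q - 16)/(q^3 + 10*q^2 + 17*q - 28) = (q^2 - 6*q - 16)/(q^3 + 10*q^2 + 17*q - 28)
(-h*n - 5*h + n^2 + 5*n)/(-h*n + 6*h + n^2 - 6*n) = (n + 5)/(n - 6)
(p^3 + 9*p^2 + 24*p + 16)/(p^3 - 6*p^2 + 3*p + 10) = (p^2 + 8*p + 16)/(p^2 - 7*p + 10)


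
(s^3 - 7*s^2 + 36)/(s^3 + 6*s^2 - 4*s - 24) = (s^2 - 9*s + 18)/(s^2 + 4*s - 12)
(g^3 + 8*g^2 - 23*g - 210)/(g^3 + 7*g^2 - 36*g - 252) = (g - 5)/(g - 6)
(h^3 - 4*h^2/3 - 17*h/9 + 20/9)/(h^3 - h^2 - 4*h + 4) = (h^2 - h/3 - 20/9)/(h^2 - 4)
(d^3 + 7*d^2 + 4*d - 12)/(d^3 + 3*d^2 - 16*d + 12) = (d + 2)/(d - 2)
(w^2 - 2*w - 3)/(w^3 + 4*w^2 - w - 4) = (w - 3)/(w^2 + 3*w - 4)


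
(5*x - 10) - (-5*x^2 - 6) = 5*x^2 + 5*x - 4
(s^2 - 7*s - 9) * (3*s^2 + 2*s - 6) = 3*s^4 - 19*s^3 - 47*s^2 + 24*s + 54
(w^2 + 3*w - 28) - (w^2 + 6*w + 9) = -3*w - 37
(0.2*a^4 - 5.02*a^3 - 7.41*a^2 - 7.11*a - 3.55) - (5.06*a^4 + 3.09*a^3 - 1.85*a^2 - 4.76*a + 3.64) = -4.86*a^4 - 8.11*a^3 - 5.56*a^2 - 2.35*a - 7.19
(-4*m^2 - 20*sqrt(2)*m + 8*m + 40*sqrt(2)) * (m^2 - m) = -4*m^4 - 20*sqrt(2)*m^3 + 12*m^3 - 8*m^2 + 60*sqrt(2)*m^2 - 40*sqrt(2)*m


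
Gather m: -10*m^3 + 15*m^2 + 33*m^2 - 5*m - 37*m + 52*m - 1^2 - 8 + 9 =-10*m^3 + 48*m^2 + 10*m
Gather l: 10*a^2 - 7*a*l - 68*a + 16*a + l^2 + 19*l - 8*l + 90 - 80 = 10*a^2 - 52*a + l^2 + l*(11 - 7*a) + 10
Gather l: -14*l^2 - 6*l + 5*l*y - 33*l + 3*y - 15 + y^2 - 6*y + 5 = -14*l^2 + l*(5*y - 39) + y^2 - 3*y - 10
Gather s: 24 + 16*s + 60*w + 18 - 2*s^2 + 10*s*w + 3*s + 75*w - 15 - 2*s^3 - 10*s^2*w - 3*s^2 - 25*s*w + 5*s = -2*s^3 + s^2*(-10*w - 5) + s*(24 - 15*w) + 135*w + 27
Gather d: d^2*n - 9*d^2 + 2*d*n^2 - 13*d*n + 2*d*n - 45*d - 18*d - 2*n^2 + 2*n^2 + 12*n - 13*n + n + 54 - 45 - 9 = d^2*(n - 9) + d*(2*n^2 - 11*n - 63)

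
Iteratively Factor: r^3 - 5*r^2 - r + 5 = (r - 5)*(r^2 - 1) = (r - 5)*(r - 1)*(r + 1)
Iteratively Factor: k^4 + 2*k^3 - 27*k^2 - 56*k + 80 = (k - 1)*(k^3 + 3*k^2 - 24*k - 80) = (k - 1)*(k + 4)*(k^2 - k - 20) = (k - 1)*(k + 4)^2*(k - 5)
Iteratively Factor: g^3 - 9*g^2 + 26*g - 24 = (g - 2)*(g^2 - 7*g + 12) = (g - 3)*(g - 2)*(g - 4)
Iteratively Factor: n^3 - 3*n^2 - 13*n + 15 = (n + 3)*(n^2 - 6*n + 5) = (n - 5)*(n + 3)*(n - 1)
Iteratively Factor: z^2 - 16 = (z - 4)*(z + 4)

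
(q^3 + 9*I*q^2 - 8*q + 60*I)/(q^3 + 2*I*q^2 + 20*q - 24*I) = (q + 5*I)/(q - 2*I)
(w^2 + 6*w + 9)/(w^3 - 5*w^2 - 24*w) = (w + 3)/(w*(w - 8))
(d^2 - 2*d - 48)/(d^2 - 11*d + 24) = (d + 6)/(d - 3)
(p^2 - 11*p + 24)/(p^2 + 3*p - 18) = (p - 8)/(p + 6)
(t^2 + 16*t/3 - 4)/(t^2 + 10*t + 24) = (t - 2/3)/(t + 4)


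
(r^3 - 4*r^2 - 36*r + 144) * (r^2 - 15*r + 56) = r^5 - 19*r^4 + 80*r^3 + 460*r^2 - 4176*r + 8064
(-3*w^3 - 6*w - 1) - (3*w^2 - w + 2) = -3*w^3 - 3*w^2 - 5*w - 3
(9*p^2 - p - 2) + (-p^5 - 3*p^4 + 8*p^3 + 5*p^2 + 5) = -p^5 - 3*p^4 + 8*p^3 + 14*p^2 - p + 3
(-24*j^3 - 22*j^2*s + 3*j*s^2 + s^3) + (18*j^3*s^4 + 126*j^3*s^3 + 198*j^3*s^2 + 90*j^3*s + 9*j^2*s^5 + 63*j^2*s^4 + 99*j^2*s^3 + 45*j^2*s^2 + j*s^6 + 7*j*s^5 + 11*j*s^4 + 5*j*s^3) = 18*j^3*s^4 + 126*j^3*s^3 + 198*j^3*s^2 + 90*j^3*s - 24*j^3 + 9*j^2*s^5 + 63*j^2*s^4 + 99*j^2*s^3 + 45*j^2*s^2 - 22*j^2*s + j*s^6 + 7*j*s^5 + 11*j*s^4 + 5*j*s^3 + 3*j*s^2 + s^3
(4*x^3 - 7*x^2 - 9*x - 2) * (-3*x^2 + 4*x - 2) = -12*x^5 + 37*x^4 - 9*x^3 - 16*x^2 + 10*x + 4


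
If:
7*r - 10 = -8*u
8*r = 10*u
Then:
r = 50/67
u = 40/67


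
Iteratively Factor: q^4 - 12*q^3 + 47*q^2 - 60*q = (q - 4)*(q^3 - 8*q^2 + 15*q) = q*(q - 4)*(q^2 - 8*q + 15) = q*(q - 4)*(q - 3)*(q - 5)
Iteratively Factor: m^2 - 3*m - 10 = (m + 2)*(m - 5)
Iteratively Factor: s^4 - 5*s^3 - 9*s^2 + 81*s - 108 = (s - 3)*(s^3 - 2*s^2 - 15*s + 36) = (s - 3)*(s + 4)*(s^2 - 6*s + 9) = (s - 3)^2*(s + 4)*(s - 3)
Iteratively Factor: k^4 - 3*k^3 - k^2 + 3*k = (k - 1)*(k^3 - 2*k^2 - 3*k) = k*(k - 1)*(k^2 - 2*k - 3) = k*(k - 3)*(k - 1)*(k + 1)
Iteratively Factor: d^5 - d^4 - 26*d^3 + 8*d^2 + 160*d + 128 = (d - 4)*(d^4 + 3*d^3 - 14*d^2 - 48*d - 32) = (d - 4)*(d + 1)*(d^3 + 2*d^2 - 16*d - 32) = (d - 4)*(d + 1)*(d + 4)*(d^2 - 2*d - 8) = (d - 4)*(d + 1)*(d + 2)*(d + 4)*(d - 4)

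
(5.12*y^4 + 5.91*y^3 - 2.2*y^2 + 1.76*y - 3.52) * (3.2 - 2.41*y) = -12.3392*y^5 + 2.1409*y^4 + 24.214*y^3 - 11.2816*y^2 + 14.1152*y - 11.264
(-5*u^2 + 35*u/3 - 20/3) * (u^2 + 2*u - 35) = -5*u^4 + 5*u^3/3 + 575*u^2/3 - 1265*u/3 + 700/3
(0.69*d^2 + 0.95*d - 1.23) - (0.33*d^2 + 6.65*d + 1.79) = 0.36*d^2 - 5.7*d - 3.02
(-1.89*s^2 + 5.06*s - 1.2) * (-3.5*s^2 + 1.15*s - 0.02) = 6.615*s^4 - 19.8835*s^3 + 10.0568*s^2 - 1.4812*s + 0.024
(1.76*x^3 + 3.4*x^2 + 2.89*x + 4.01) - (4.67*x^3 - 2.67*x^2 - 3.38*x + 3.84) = -2.91*x^3 + 6.07*x^2 + 6.27*x + 0.17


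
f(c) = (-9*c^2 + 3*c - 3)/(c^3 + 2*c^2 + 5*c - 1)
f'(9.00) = 0.06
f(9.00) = -0.75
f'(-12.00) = 0.08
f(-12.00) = 0.89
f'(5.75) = 0.09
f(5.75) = -1.00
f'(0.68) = 0.98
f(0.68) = -1.41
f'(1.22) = -0.05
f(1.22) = -1.29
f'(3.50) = 0.10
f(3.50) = -1.23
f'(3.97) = 0.10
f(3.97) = -1.18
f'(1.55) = -0.05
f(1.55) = -1.31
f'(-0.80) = -1.79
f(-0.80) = 2.64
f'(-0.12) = 3.16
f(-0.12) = 2.22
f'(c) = (3 - 18*c)/(c^3 + 2*c^2 + 5*c - 1) + (-9*c^2 + 3*c - 3)*(-3*c^2 - 4*c - 5)/(c^3 + 2*c^2 + 5*c - 1)^2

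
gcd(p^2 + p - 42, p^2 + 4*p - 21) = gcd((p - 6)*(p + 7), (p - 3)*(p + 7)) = p + 7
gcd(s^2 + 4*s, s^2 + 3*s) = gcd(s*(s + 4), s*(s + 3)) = s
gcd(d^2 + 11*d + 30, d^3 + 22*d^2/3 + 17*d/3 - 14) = d + 6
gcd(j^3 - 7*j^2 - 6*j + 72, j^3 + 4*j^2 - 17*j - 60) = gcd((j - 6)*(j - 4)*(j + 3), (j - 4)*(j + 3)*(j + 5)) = j^2 - j - 12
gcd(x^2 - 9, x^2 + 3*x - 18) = x - 3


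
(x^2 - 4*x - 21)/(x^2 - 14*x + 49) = (x + 3)/(x - 7)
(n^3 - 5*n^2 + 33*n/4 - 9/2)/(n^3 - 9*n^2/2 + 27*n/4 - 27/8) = 2*(n - 2)/(2*n - 3)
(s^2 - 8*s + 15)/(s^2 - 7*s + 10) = (s - 3)/(s - 2)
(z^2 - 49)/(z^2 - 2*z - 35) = (z + 7)/(z + 5)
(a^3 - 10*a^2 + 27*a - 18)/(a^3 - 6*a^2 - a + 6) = (a - 3)/(a + 1)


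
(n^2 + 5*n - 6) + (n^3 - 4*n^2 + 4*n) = n^3 - 3*n^2 + 9*n - 6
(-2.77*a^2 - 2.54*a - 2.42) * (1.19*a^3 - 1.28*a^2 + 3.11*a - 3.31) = -3.2963*a^5 + 0.523000000000001*a^4 - 8.2433*a^3 + 4.3669*a^2 + 0.881200000000002*a + 8.0102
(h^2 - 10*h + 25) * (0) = 0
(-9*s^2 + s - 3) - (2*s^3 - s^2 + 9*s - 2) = -2*s^3 - 8*s^2 - 8*s - 1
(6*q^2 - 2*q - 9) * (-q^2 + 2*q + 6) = -6*q^4 + 14*q^3 + 41*q^2 - 30*q - 54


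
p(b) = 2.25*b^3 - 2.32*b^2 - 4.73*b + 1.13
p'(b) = 6.75*b^2 - 4.64*b - 4.73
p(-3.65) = -121.92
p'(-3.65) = 102.13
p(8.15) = 1026.50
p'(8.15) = 405.81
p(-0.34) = 2.38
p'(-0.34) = -2.37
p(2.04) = 0.93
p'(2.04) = 13.90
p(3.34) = 43.29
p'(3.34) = 55.07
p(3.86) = 77.71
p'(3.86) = 77.93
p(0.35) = -0.71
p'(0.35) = -5.53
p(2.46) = 8.95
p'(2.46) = 24.70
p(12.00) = 3498.29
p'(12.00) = 911.59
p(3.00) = 26.81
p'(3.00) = 42.10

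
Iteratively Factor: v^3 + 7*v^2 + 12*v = (v + 4)*(v^2 + 3*v) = v*(v + 4)*(v + 3)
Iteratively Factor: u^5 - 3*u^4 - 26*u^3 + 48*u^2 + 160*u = (u - 4)*(u^4 + u^3 - 22*u^2 - 40*u) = (u - 5)*(u - 4)*(u^3 + 6*u^2 + 8*u) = (u - 5)*(u - 4)*(u + 4)*(u^2 + 2*u) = u*(u - 5)*(u - 4)*(u + 4)*(u + 2)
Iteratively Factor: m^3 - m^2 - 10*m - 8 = (m - 4)*(m^2 + 3*m + 2) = (m - 4)*(m + 2)*(m + 1)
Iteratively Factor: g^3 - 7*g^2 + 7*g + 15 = (g - 5)*(g^2 - 2*g - 3) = (g - 5)*(g + 1)*(g - 3)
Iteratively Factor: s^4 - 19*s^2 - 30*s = (s + 2)*(s^3 - 2*s^2 - 15*s) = s*(s + 2)*(s^2 - 2*s - 15) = s*(s + 2)*(s + 3)*(s - 5)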